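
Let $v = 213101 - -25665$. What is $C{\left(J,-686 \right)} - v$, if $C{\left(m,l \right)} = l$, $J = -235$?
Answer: $-239452$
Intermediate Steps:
$v = 238766$ ($v = 213101 + 25665 = 238766$)
$C{\left(J,-686 \right)} - v = -686 - 238766 = -239452$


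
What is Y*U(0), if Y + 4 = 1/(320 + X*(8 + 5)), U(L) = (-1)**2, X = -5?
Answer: -1019/255 ≈ -3.9961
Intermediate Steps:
U(L) = 1
Y = -1019/255 (Y = -4 + 1/(320 - 5*(8 + 5)) = -4 + 1/(320 - 5*13) = -4 + 1/(320 - 65) = -4 + 1/255 = -1019/255 ≈ -3.9961)
Y*U(0) = -1019/255*1 = -1019/255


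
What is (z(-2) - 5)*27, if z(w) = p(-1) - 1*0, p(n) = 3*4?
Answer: 189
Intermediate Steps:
p(n) = 12
z(w) = 12 (z(w) = 12 - 1*0 = 12 + 0 = 12)
(z(-2) - 5)*27 = (12 - 5)*27 = 7*27 = 189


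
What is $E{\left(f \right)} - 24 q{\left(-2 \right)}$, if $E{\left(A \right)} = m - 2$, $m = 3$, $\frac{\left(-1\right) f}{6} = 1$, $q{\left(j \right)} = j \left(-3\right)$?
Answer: $-143$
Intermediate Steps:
$q{\left(j \right)} = - 3 j$
$f = -6$ ($f = \left(-6\right) 1 = -6$)
$E{\left(A \right)} = 1$ ($E{\left(A \right)} = 3 - 2 = 1$)
$E{\left(f \right)} - 24 q{\left(-2 \right)} = 1 - 24 \left(\left(-3\right) \left(-2\right)\right) = 1 - 144 = -143$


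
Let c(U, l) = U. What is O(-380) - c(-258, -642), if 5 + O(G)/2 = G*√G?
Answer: 248 - 1520*I*√95 ≈ 248.0 - 14815.0*I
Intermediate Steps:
O(G) = -10 + 2*G^(3/2) (O(G) = -10 + 2*(G*√G) = -10 + 2*G^(3/2))
O(-380) - c(-258, -642) = (-10 + 2*(-380)^(3/2)) - 1*(-258) = (-10 + 2*(-760*I*√95)) + 258 = (-10 - 1520*I*√95) + 258 = 248 - 1520*I*√95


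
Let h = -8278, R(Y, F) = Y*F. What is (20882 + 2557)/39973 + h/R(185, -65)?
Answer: 612750469/480675325 ≈ 1.2748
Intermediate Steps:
R(Y, F) = F*Y
(20882 + 2557)/39973 + h/R(185, -65) = (20882 + 2557)/39973 - 8278/((-65*185)) = 23439*(1/39973) - 8278/(-12025) = 23439/39973 - 8278*(-1/12025) = 23439/39973 + 8278/12025 = 612750469/480675325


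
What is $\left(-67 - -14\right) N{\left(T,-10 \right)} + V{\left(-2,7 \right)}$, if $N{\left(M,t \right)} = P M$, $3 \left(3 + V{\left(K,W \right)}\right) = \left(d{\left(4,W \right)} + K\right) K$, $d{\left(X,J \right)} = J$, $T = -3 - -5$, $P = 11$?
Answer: $- \frac{3517}{3} \approx -1172.3$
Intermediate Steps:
$T = 2$ ($T = -3 + 5 = 2$)
$V{\left(K,W \right)} = -3 + \frac{K \left(K + W\right)}{3}$ ($V{\left(K,W \right)} = -3 + \frac{\left(W + K\right) K}{3} = -3 + \frac{\left(K + W\right) K}{3} = -3 + \frac{K \left(K + W\right)}{3}$)
$N{\left(M,t \right)} = 11 M$
$\left(-67 - -14\right) N{\left(T,-10 \right)} + V{\left(-2,7 \right)} = \left(-67 - -14\right) 11 \cdot 2 + \left(-3 + \frac{\left(-2\right)^{2}}{3} + \frac{1}{3} \left(-2\right) 7\right) = \left(-67 + 14\right) 22 - \frac{19}{3} = \left(-53\right) 22 - \frac{19}{3} = -1166 - \frac{19}{3} = - \frac{3517}{3}$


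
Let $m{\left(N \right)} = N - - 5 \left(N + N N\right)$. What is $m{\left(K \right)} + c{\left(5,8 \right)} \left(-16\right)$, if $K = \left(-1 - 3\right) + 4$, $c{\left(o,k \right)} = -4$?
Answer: $64$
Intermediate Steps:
$K = 0$ ($K = -4 + 4 = 0$)
$m{\left(N \right)} = 5 N^{2} + 6 N$ ($m{\left(N \right)} = N - - 5 \left(N + N^{2}\right) = N - \left(- 5 N - 5 N^{2}\right) = N + \left(5 N + 5 N^{2}\right) = 5 N^{2} + 6 N$)
$m{\left(K \right)} + c{\left(5,8 \right)} \left(-16\right) = 0 \left(6 + 5 \cdot 0\right) - -64 = 0 \left(6 + 0\right) + 64 = 0 \cdot 6 + 64 = 0 + 64 = 64$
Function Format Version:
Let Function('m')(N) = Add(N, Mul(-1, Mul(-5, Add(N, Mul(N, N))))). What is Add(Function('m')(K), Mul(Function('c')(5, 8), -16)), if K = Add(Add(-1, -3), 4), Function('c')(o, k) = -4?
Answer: 64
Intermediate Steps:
K = 0 (K = Add(-4, 4) = 0)
Function('m')(N) = Add(Mul(5, Pow(N, 2)), Mul(6, N)) (Function('m')(N) = Add(N, Mul(-1, Mul(-5, Add(N, Pow(N, 2))))) = Add(N, Mul(-1, Add(Mul(-5, N), Mul(-5, Pow(N, 2))))) = Add(N, Add(Mul(5, N), Mul(5, Pow(N, 2)))) = Add(Mul(5, Pow(N, 2)), Mul(6, N)))
Add(Function('m')(K), Mul(Function('c')(5, 8), -16)) = Add(Mul(0, Add(6, Mul(5, 0))), Mul(-4, -16)) = Add(Mul(0, Add(6, 0)), 64) = Add(Mul(0, 6), 64) = Add(0, 64) = 64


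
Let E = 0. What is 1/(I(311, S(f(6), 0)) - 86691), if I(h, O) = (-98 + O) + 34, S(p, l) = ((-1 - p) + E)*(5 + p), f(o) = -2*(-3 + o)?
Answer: -1/86760 ≈ -1.1526e-5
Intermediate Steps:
f(o) = 6 - 2*o
S(p, l) = (-1 - p)*(5 + p) (S(p, l) = ((-1 - p) + 0)*(5 + p) = (-1 - p)*(5 + p))
I(h, O) = -64 + O
1/(I(311, S(f(6), 0)) - 86691) = 1/((-64 + (-5 - (6 - 2*6)² - 6*(6 - 2*6))) - 86691) = 1/((-64 + (-5 - (6 - 12)² - 6*(6 - 12))) - 86691) = 1/((-64 + (-5 - 1*(-6)² - 6*(-6))) - 86691) = 1/((-64 + (-5 - 1*36 + 36)) - 86691) = 1/((-64 + (-5 - 36 + 36)) - 86691) = 1/((-64 - 5) - 86691) = 1/(-69 - 86691) = 1/(-86760) = -1/86760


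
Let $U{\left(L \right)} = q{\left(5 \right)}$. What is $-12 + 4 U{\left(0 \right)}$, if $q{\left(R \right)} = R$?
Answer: $8$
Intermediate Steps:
$U{\left(L \right)} = 5$
$-12 + 4 U{\left(0 \right)} = -12 + 4 \cdot 5 = -12 + 20 = 8$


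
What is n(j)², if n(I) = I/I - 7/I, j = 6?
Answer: 1/36 ≈ 0.027778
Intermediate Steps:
n(I) = 1 - 7/I
n(j)² = ((-7 + 6)/6)² = ((⅙)*(-1))² = (-⅙)² = 1/36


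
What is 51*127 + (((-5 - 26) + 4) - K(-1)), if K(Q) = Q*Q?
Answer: 6449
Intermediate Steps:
K(Q) = Q²
51*127 + (((-5 - 26) + 4) - K(-1)) = 51*127 + (((-5 - 26) + 4) - 1*(-1)²) = 6477 + ((-31 + 4) - 1*1) = 6477 + (-27 - 1) = 6477 - 28 = 6449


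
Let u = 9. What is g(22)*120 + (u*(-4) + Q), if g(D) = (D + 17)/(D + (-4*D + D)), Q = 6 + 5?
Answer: -1445/11 ≈ -131.36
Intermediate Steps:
Q = 11
g(D) = -(17 + D)/(2*D) (g(D) = (17 + D)/(D - 3*D) = (17 + D)/((-2*D)) = (17 + D)*(-1/(2*D)) = -(17 + D)/(2*D))
g(22)*120 + (u*(-4) + Q) = ((½)*(-17 - 1*22)/22)*120 + (9*(-4) + 11) = ((½)*(1/22)*(-17 - 22))*120 + (-36 + 11) = ((½)*(1/22)*(-39))*120 - 25 = -39/44*120 - 25 = -1170/11 - 25 = -1445/11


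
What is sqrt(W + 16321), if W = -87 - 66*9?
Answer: 2*sqrt(3910) ≈ 125.06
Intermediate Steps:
W = -681 (W = -87 - 594 = -681)
sqrt(W + 16321) = sqrt(-681 + 16321) = sqrt(15640) = 2*sqrt(3910)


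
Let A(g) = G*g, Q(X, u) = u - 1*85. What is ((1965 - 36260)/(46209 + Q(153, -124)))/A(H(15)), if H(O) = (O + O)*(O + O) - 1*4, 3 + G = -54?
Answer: 361/24729600 ≈ 1.4598e-5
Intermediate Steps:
Q(X, u) = -85 + u (Q(X, u) = u - 85 = -85 + u)
G = -57 (G = -3 - 54 = -57)
H(O) = -4 + 4*O² (H(O) = (2*O)*(2*O) - 4 = 4*O² - 4 = -4 + 4*O²)
A(g) = -57*g
((1965 - 36260)/(46209 + Q(153, -124)))/A(H(15)) = ((1965 - 36260)/(46209 + (-85 - 124)))/((-57*(-4 + 4*15²))) = (-34295/(46209 - 209))/((-57*(-4 + 4*225))) = (-34295/46000)/((-57*(-4 + 900))) = (-34295*1/46000)/((-57*896)) = -6859/9200/(-51072) = -6859/9200*(-1/51072) = 361/24729600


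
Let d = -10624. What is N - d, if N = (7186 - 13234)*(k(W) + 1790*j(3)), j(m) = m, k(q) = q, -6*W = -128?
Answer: -32596160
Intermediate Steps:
W = 64/3 (W = -⅙*(-128) = 64/3 ≈ 21.333)
N = -32606784 (N = (7186 - 13234)*(64/3 + 1790*3) = -6048*(64/3 + 5370) = -6048*16174/3 = -32606784)
N - d = -32606784 - 1*(-10624) = -32606784 + 10624 = -32596160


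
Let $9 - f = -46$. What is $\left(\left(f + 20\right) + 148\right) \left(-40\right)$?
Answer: $-8920$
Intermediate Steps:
$f = 55$ ($f = 9 - -46 = 9 + 46 = 55$)
$\left(\left(f + 20\right) + 148\right) \left(-40\right) = \left(\left(55 + 20\right) + 148\right) \left(-40\right) = \left(75 + 148\right) \left(-40\right) = 223 \left(-40\right) = -8920$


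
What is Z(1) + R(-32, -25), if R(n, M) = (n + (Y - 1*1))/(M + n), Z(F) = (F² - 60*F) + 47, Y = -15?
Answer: -212/19 ≈ -11.158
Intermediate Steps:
Z(F) = 47 + F² - 60*F
R(n, M) = (-16 + n)/(M + n) (R(n, M) = (n + (-15 - 1*1))/(M + n) = (n + (-15 - 1))/(M + n) = (n - 16)/(M + n) = (-16 + n)/(M + n))
Z(1) + R(-32, -25) = (47 + 1² - 60*1) + (-16 - 32)/(-25 - 32) = (47 + 1 - 60) - 48/(-57) = -12 - 1/57*(-48) = -12 + 16/19 = -212/19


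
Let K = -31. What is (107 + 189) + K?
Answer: 265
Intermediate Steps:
(107 + 189) + K = (107 + 189) - 31 = 296 - 31 = 265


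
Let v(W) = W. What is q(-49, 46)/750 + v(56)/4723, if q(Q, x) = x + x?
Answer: 238258/1771125 ≈ 0.13452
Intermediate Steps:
q(Q, x) = 2*x
q(-49, 46)/750 + v(56)/4723 = (2*46)/750 + 56/4723 = 92*(1/750) + 56*(1/4723) = 46/375 + 56/4723 = 238258/1771125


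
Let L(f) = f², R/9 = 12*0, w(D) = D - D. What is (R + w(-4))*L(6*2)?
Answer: 0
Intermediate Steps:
w(D) = 0
R = 0 (R = 9*(12*0) = 9*0 = 0)
(R + w(-4))*L(6*2) = (0 + 0)*(6*2)² = 0*12² = 0*144 = 0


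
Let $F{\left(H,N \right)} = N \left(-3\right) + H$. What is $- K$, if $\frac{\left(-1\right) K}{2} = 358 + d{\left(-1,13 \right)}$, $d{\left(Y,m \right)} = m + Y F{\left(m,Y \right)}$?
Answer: $710$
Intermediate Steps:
$F{\left(H,N \right)} = H - 3 N$ ($F{\left(H,N \right)} = - 3 N + H = H - 3 N$)
$d{\left(Y,m \right)} = m + Y \left(m - 3 Y\right)$
$K = -710$ ($K = - 2 \left(358 + \left(13 - - (\left(-1\right) 13 + 3 \left(-1\right))\right)\right) = - 2 \left(358 + \left(13 - - (-13 - 3)\right)\right) = - 2 \left(358 + \left(13 - \left(-1\right) \left(-16\right)\right)\right) = - 2 \left(358 + \left(13 - 16\right)\right) = - 2 \left(358 - 3\right) = \left(-2\right) 355 = -710$)
$- K = \left(-1\right) \left(-710\right) = 710$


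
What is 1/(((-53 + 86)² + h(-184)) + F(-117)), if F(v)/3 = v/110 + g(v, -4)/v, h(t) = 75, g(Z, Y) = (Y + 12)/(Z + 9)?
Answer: 115830/134456737 ≈ 0.00086147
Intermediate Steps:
g(Z, Y) = (12 + Y)/(9 + Z)
F(v) = 3*v/110 + 24/(v*(9 + v)) (F(v) = 3*(v/110 + ((12 - 4)/(9 + v))/v) = 3*(v*(1/110) + (8/(9 + v))/v) = 3*(v/110 + (8/(9 + v))/v) = 3*(v/110 + 8/(v*(9 + v))) = 3*v/110 + 24/(v*(9 + v)))
1/(((-53 + 86)² + h(-184)) + F(-117)) = 1/(((-53 + 86)² + 75) + (3/110)*(880 + (-117)²*(9 - 117))/(-117*(9 - 117))) = 1/((33² + 75) + (3/110)*(-1/117)*(880 + 13689*(-108))/(-108)) = 1/((1089 + 75) + (3/110)*(-1/117)*(-1/108)*(880 - 1478412)) = 1/(1164 + (3/110)*(-1/117)*(-1/108)*(-1477532)) = 1/(1164 - 369383/115830) = 1/(134456737/115830) = 115830/134456737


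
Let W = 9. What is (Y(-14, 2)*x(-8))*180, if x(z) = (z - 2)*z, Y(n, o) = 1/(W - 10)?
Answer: -14400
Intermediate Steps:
Y(n, o) = -1 (Y(n, o) = 1/(9 - 10) = 1/(-1) = -1)
x(z) = z*(-2 + z) (x(z) = (-2 + z)*z = z*(-2 + z))
(Y(-14, 2)*x(-8))*180 = -(-8)*(-2 - 8)*180 = -(-8)*(-10)*180 = -1*80*180 = -80*180 = -14400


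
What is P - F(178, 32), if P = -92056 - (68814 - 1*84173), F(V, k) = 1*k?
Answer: -76729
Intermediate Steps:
F(V, k) = k
P = -76697 (P = -92056 - (68814 - 84173) = -92056 - 1*(-15359) = -92056 + 15359 = -76697)
P - F(178, 32) = -76697 - 1*32 = -76697 - 32 = -76729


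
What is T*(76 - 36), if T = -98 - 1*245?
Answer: -13720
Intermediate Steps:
T = -343 (T = -98 - 245 = -343)
T*(76 - 36) = -343*(76 - 36) = -343*40 = -13720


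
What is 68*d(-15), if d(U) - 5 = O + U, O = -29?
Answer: -2652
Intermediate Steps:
d(U) = -24 + U (d(U) = 5 + (-29 + U) = -24 + U)
68*d(-15) = 68*(-24 - 15) = 68*(-39) = -2652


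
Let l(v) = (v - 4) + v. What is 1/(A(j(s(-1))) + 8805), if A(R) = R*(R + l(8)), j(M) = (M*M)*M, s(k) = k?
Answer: 1/8794 ≈ 0.00011371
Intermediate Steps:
j(M) = M³ (j(M) = M²*M = M³)
l(v) = -4 + 2*v (l(v) = (-4 + v) + v = -4 + 2*v)
A(R) = R*(12 + R) (A(R) = R*(R + (-4 + 2*8)) = R*(R + (-4 + 16)) = R*(R + 12) = R*(12 + R))
1/(A(j(s(-1))) + 8805) = 1/((-1)³*(12 + (-1)³) + 8805) = 1/(-(12 - 1) + 8805) = 1/(-1*11 + 8805) = 1/(-11 + 8805) = 1/8794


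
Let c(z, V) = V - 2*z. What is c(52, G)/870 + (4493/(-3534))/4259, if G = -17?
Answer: -152093078/1091219685 ≈ -0.13938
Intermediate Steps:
c(52, G)/870 + (4493/(-3534))/4259 = (-17 - 2*52)/870 + (4493/(-3534))/4259 = (-17 - 104)*(1/870) + (4493*(-1/3534))*(1/4259) = -121*1/870 - 4493/3534*1/4259 = -121/870 - 4493/15051306 = -152093078/1091219685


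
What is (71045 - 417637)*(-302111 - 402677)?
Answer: 244273882496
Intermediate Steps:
(71045 - 417637)*(-302111 - 402677) = -346592*(-704788) = 244273882496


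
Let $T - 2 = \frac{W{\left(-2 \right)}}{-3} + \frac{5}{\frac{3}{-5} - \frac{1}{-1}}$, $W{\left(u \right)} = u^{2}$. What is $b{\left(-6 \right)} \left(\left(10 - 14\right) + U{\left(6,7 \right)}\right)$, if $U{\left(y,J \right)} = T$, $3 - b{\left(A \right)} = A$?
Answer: $\frac{165}{2} \approx 82.5$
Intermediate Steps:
$b{\left(A \right)} = 3 - A$
$T = \frac{79}{6}$ ($T = 2 + \left(\frac{\left(-2\right)^{2}}{-3} + \frac{5}{\frac{3}{-5} - \frac{1}{-1}}\right) = 2 + \left(4 \left(- \frac{1}{3}\right) + \frac{5}{3 \left(- \frac{1}{5}\right) - -1}\right) = 2 - \left(\frac{4}{3} - \frac{5}{- \frac{3}{5} + 1}\right) = 2 - \left(\frac{4}{3} - \frac{5}{\frac{2}{5}}\right) = 2 + \left(- \frac{4}{3} + 5 \cdot \frac{5}{2}\right) = 2 + \left(- \frac{4}{3} + \frac{25}{2}\right) = 2 + \frac{67}{6} = \frac{79}{6} \approx 13.167$)
$U{\left(y,J \right)} = \frac{79}{6}$
$b{\left(-6 \right)} \left(\left(10 - 14\right) + U{\left(6,7 \right)}\right) = \left(3 - -6\right) \left(\left(10 - 14\right) + \frac{79}{6}\right) = \left(3 + 6\right) \left(\left(10 - 14\right) + \frac{79}{6}\right) = 9 \left(-4 + \frac{79}{6}\right) = 9 \cdot \frac{55}{6} = \frac{165}{2}$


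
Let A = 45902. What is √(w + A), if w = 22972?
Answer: √68874 ≈ 262.44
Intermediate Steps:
√(w + A) = √(22972 + 45902) = √68874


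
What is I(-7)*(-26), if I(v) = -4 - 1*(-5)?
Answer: -26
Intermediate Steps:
I(v) = 1 (I(v) = -4 + 5 = 1)
I(-7)*(-26) = 1*(-26) = -26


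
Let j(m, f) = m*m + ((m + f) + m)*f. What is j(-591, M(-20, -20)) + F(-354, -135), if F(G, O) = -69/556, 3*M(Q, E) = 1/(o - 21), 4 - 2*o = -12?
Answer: 295404085051/845676 ≈ 3.4931e+5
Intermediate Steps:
o = 8 (o = 2 - ½*(-12) = 2 + 6 = 8)
M(Q, E) = -1/39 (M(Q, E) = 1/(3*(8 - 21)) = (⅓)/(-13) = (⅓)*(-1/13) = -1/39)
j(m, f) = m² + f*(f + 2*m) (j(m, f) = m² + ((f + m) + m)*f = m² + (f + 2*m)*f = m² + f*(f + 2*m))
F(G, O) = -69/556 (F(G, O) = -69*1/556 = -69/556)
j(-591, M(-20, -20)) + F(-354, -135) = ((-1/39)² + (-591)² + 2*(-1/39)*(-591)) - 69/556 = (1/1521 + 349281 + 394/13) - 69/556 = 531302500/1521 - 69/556 = 295404085051/845676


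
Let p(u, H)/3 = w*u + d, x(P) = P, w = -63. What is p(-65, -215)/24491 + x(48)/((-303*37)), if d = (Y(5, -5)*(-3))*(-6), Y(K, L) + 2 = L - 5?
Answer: 43095613/91522867 ≈ 0.47087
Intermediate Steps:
Y(K, L) = -7 + L (Y(K, L) = -2 + (L - 5) = -2 + (-5 + L) = -7 + L)
d = -216 (d = ((-7 - 5)*(-3))*(-6) = -12*(-3)*(-6) = 36*(-6) = -216)
p(u, H) = -648 - 189*u (p(u, H) = 3*(-63*u - 216) = 3*(-216 - 63*u) = -648 - 189*u)
p(-65, -215)/24491 + x(48)/((-303*37)) = (-648 - 189*(-65))/24491 + 48/((-303*37)) = (-648 + 12285)*(1/24491) + 48/(-11211) = 11637*(1/24491) + 48*(-1/11211) = 11637/24491 - 16/3737 = 43095613/91522867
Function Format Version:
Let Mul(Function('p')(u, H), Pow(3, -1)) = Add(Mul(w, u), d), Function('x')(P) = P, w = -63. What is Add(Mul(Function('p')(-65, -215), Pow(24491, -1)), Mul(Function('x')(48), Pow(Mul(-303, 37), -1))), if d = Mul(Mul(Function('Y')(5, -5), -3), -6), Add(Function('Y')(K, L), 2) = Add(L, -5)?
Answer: Rational(43095613, 91522867) ≈ 0.47087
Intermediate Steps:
Function('Y')(K, L) = Add(-7, L) (Function('Y')(K, L) = Add(-2, Add(L, -5)) = Add(-2, Add(-5, L)) = Add(-7, L))
d = -216 (d = Mul(Mul(Add(-7, -5), -3), -6) = Mul(Mul(-12, -3), -6) = Mul(36, -6) = -216)
Function('p')(u, H) = Add(-648, Mul(-189, u)) (Function('p')(u, H) = Mul(3, Add(Mul(-63, u), -216)) = Mul(3, Add(-216, Mul(-63, u))) = Add(-648, Mul(-189, u)))
Add(Mul(Function('p')(-65, -215), Pow(24491, -1)), Mul(Function('x')(48), Pow(Mul(-303, 37), -1))) = Add(Mul(Add(-648, Mul(-189, -65)), Pow(24491, -1)), Mul(48, Pow(Mul(-303, 37), -1))) = Add(Mul(Add(-648, 12285), Rational(1, 24491)), Mul(48, Pow(-11211, -1))) = Add(Mul(11637, Rational(1, 24491)), Mul(48, Rational(-1, 11211))) = Add(Rational(11637, 24491), Rational(-16, 3737)) = Rational(43095613, 91522867)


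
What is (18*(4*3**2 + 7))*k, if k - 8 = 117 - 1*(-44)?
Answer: 130806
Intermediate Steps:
k = 169 (k = 8 + (117 - 1*(-44)) = 8 + (117 + 44) = 8 + 161 = 169)
(18*(4*3**2 + 7))*k = (18*(4*3**2 + 7))*169 = (18*(4*9 + 7))*169 = (18*(36 + 7))*169 = (18*43)*169 = 774*169 = 130806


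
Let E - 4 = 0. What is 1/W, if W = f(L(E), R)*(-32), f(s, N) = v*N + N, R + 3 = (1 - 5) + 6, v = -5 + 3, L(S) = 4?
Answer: -1/32 ≈ -0.031250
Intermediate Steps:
E = 4 (E = 4 + 0 = 4)
v = -2
R = -1 (R = -3 + ((1 - 5) + 6) = -3 + (-4 + 6) = -3 + 2 = -1)
f(s, N) = -N (f(s, N) = -2*N + N = -N)
W = -32 (W = -1*(-1)*(-32) = 1*(-32) = -32)
1/W = 1/(-32) = -1/32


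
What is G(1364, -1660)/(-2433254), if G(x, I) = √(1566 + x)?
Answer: -√2930/2433254 ≈ -2.2246e-5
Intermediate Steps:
G(1364, -1660)/(-2433254) = √(1566 + 1364)/(-2433254) = √2930*(-1/2433254) = -√2930/2433254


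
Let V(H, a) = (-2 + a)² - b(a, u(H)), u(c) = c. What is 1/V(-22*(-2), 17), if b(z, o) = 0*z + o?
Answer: 1/181 ≈ 0.0055249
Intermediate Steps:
b(z, o) = o (b(z, o) = 0 + o = o)
V(H, a) = (-2 + a)² - H
1/V(-22*(-2), 17) = 1/((-2 + 17)² - (-22)*(-2)) = 1/(15² - 1*44) = 1/(225 - 44) = 1/181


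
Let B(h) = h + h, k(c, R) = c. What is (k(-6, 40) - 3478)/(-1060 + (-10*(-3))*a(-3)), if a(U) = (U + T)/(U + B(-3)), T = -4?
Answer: 5226/1555 ≈ 3.3608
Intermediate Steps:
B(h) = 2*h
a(U) = (-4 + U)/(-6 + U) (a(U) = (U - 4)/(U + 2*(-3)) = (-4 + U)/(U - 6) = (-4 + U)/(-6 + U))
(k(-6, 40) - 3478)/(-1060 + (-10*(-3))*a(-3)) = (-6 - 3478)/(-1060 + (-10*(-3))*((-4 - 3)/(-6 - 3))) = -3484/(-1060 + 30*(-7/(-9))) = -3484/(-1060 + 30*(-⅑*(-7))) = -3484/(-1060 + 30*(7/9)) = -3484/(-1060 + 70/3) = -3484/(-3110/3) = -3484*(-3/3110) = 5226/1555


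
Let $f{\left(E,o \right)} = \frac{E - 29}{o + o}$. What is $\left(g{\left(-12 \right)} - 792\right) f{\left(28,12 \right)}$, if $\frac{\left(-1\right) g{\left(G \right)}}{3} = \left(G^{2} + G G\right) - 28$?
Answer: $\frac{131}{2} \approx 65.5$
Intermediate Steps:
$g{\left(G \right)} = 84 - 6 G^{2}$ ($g{\left(G \right)} = - 3 \left(\left(G^{2} + G G\right) - 28\right) = - 3 \left(\left(G^{2} + G^{2}\right) - 28\right) = - 3 \left(2 G^{2} - 28\right) = - 3 \left(-28 + 2 G^{2}\right) = 84 - 6 G^{2}$)
$f{\left(E,o \right)} = \frac{-29 + E}{2 o}$
$\left(g{\left(-12 \right)} - 792\right) f{\left(28,12 \right)} = \left(\left(84 - 6 \left(-12\right)^{2}\right) - 792\right) \frac{-29 + 28}{2 \cdot 12} = \left(\left(84 - 864\right) - 792\right) \frac{1}{2} \cdot \frac{1}{12} \left(-1\right) = \left(\left(84 - 864\right) - 792\right) \left(- \frac{1}{24}\right) = \left(-780 - 792\right) \left(- \frac{1}{24}\right) = \left(-1572\right) \left(- \frac{1}{24}\right) = \frac{131}{2}$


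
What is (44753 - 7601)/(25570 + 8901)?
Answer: 37152/34471 ≈ 1.0778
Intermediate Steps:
(44753 - 7601)/(25570 + 8901) = 37152/34471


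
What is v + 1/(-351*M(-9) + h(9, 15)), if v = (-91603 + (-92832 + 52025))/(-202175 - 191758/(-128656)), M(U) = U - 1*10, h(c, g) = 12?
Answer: 56919561894401/86889194457801 ≈ 0.65508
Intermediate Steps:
M(U) = -10 + U (M(U) = U - 10 = -10 + U)
v = 8517670480/13005417521 (v = (-91603 - 40807)/(-202175 - 191758*(-1/128656)) = -132410/(-202175 + 95879/64328) = -132410/(-13005417521/64328) = -132410*(-64328/13005417521) = 8517670480/13005417521 ≈ 0.65493)
v + 1/(-351*M(-9) + h(9, 15)) = 8517670480/13005417521 + 1/(-351*(-10 - 9) + 12) = 8517670480/13005417521 + 1/(-351*(-19) + 12) = 8517670480/13005417521 + 1/(6669 + 12) = 8517670480/13005417521 + 1/6681 = 56919561894401/86889194457801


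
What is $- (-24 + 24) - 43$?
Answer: $-43$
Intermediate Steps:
$- (-24 + 24) - 43 = \left(-1\right) 0 - 43 = 0 - 43 = -43$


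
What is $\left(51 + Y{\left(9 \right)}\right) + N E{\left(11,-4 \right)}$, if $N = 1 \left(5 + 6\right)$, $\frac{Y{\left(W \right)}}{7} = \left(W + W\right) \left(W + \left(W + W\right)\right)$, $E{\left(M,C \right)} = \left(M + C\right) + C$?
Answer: $3486$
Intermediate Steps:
$E{\left(M,C \right)} = M + 2 C$ ($E{\left(M,C \right)} = \left(C + M\right) + C = M + 2 C$)
$Y{\left(W \right)} = 42 W^{2}$ ($Y{\left(W \right)} = 7 \left(W + W\right) \left(W + \left(W + W\right)\right) = 7 \cdot 2 W \left(W + 2 W\right) = 7 \cdot 2 W 3 W = 7 \cdot 6 W^{2} = 42 W^{2}$)
$N = 11$ ($N = 1 \cdot 11 = 11$)
$\left(51 + Y{\left(9 \right)}\right) + N E{\left(11,-4 \right)} = \left(51 + 42 \cdot 9^{2}\right) + 11 \left(11 + 2 \left(-4\right)\right) = \left(51 + 42 \cdot 81\right) + 11 \left(11 - 8\right) = \left(51 + 3402\right) + 11 \cdot 3 = 3453 + 33 = 3486$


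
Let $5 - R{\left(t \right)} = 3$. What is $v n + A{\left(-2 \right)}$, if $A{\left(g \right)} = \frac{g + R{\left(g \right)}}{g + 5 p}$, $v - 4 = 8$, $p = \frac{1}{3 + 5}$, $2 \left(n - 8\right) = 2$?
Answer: $108$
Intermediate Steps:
$n = 9$ ($n = 8 + \frac{1}{2} \cdot 2 = 8 + 1 = 9$)
$R{\left(t \right)} = 2$ ($R{\left(t \right)} = 5 - 3 = 2$)
$p = \frac{1}{8} \approx 0.125$
$v = 12$ ($v = 4 + 8 = 12$)
$A{\left(g \right)} = \frac{2 + g}{\frac{5}{8} + g}$ ($A{\left(g \right)} = \frac{g + 2}{g + 5 \cdot \frac{1}{8}} = \frac{2 + g}{g + \frac{5}{8}} = \frac{2 + g}{\frac{5}{8} + g}$)
$v n + A{\left(-2 \right)} = 12 \cdot 9 + \frac{8 \left(2 - 2\right)}{5 + 8 \left(-2\right)} = 108 + 8 \frac{1}{5 - 16} \cdot 0 = 108 + 8 \frac{1}{-11} \cdot 0 = 108 + 8 \left(- \frac{1}{11}\right) 0 = 108 + 0 = 108$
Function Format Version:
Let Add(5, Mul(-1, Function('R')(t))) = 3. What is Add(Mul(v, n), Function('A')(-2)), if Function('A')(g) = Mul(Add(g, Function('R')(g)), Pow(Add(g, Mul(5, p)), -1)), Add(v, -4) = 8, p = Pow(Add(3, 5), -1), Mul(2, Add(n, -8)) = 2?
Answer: 108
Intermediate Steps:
n = 9 (n = Add(8, Mul(Rational(1, 2), 2)) = Add(8, 1) = 9)
Function('R')(t) = 2 (Function('R')(t) = Add(5, Mul(-1, 3)) = Add(5, -3) = 2)
p = Rational(1, 8) (p = Pow(8, -1) = Rational(1, 8) ≈ 0.12500)
v = 12 (v = Add(4, 8) = 12)
Function('A')(g) = Mul(Pow(Add(Rational(5, 8), g), -1), Add(2, g)) (Function('A')(g) = Mul(Add(g, 2), Pow(Add(g, Mul(5, Rational(1, 8))), -1)) = Mul(Add(2, g), Pow(Add(g, Rational(5, 8)), -1)) = Mul(Add(2, g), Pow(Add(Rational(5, 8), g), -1)) = Mul(Pow(Add(Rational(5, 8), g), -1), Add(2, g)))
Add(Mul(v, n), Function('A')(-2)) = Add(Mul(12, 9), Mul(8, Pow(Add(5, Mul(8, -2)), -1), Add(2, -2))) = Add(108, Mul(8, Pow(Add(5, -16), -1), 0)) = Add(108, Mul(8, Pow(-11, -1), 0)) = Add(108, Mul(8, Rational(-1, 11), 0)) = Add(108, 0) = 108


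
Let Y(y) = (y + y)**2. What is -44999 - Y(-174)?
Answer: -166103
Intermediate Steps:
Y(y) = 4*y**2 (Y(y) = (2*y)**2 = 4*y**2)
-44999 - Y(-174) = -44999 - 4*(-174)**2 = -44999 - 4*30276 = -44999 - 1*121104 = -44999 - 121104 = -166103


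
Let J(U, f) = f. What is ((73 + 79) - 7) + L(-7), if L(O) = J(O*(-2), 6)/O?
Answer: 1009/7 ≈ 144.14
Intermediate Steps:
L(O) = 6/O
((73 + 79) - 7) + L(-7) = ((73 + 79) - 7) + 6/(-7) = (152 - 7) + 6*(-1/7) = 145 - 6/7 = 1009/7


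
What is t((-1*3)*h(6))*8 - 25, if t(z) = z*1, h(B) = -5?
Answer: 95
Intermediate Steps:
t(z) = z
t((-1*3)*h(6))*8 - 25 = (-1*3*(-5))*8 - 25 = -3*(-5)*8 - 25 = 15*8 - 25 = 120 - 25 = 95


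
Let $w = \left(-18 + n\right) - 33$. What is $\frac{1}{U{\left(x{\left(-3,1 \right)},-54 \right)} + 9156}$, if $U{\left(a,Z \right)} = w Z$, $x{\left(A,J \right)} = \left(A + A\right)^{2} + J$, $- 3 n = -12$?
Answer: $\frac{1}{11694} \approx 8.5514 \cdot 10^{-5}$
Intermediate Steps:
$n = 4$ ($n = \left(- \frac{1}{3}\right) \left(-12\right) = 4$)
$x{\left(A,J \right)} = J + 4 A^{2}$ ($x{\left(A,J \right)} = \left(2 A\right)^{2} + J = 4 A^{2} + J = J + 4 A^{2}$)
$w = -47$ ($w = \left(-18 + 4\right) - 33 = -14 - 33 = -47$)
$U{\left(a,Z \right)} = - 47 Z$
$\frac{1}{U{\left(x{\left(-3,1 \right)},-54 \right)} + 9156} = \frac{1}{\left(-47\right) \left(-54\right) + 9156} = \frac{1}{2538 + 9156} = \frac{1}{11694}$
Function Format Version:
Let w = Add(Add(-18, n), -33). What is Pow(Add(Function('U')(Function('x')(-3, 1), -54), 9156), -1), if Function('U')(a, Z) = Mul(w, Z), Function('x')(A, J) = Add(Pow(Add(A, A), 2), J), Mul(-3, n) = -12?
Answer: Rational(1, 11694) ≈ 8.5514e-5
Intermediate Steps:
n = 4 (n = Mul(Rational(-1, 3), -12) = 4)
Function('x')(A, J) = Add(J, Mul(4, Pow(A, 2))) (Function('x')(A, J) = Add(Pow(Mul(2, A), 2), J) = Add(Mul(4, Pow(A, 2)), J) = Add(J, Mul(4, Pow(A, 2))))
w = -47 (w = Add(Add(-18, 4), -33) = Add(-14, -33) = -47)
Function('U')(a, Z) = Mul(-47, Z)
Pow(Add(Function('U')(Function('x')(-3, 1), -54), 9156), -1) = Pow(Add(Mul(-47, -54), 9156), -1) = Pow(Add(2538, 9156), -1) = Pow(11694, -1) = Rational(1, 11694)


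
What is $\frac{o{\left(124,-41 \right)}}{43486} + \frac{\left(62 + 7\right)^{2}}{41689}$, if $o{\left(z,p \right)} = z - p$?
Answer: $\frac{213915531}{1812887854} \approx 0.118$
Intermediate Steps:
$\frac{o{\left(124,-41 \right)}}{43486} + \frac{\left(62 + 7\right)^{2}}{41689} = \frac{124 - -41}{43486} + \frac{\left(62 + 7\right)^{2}}{41689} = \left(124 + 41\right) \frac{1}{43486} + 69^{2} \cdot \frac{1}{41689} = 165 \cdot \frac{1}{43486} + 4761 \cdot \frac{1}{41689} = \frac{165}{43486} + \frac{4761}{41689} = \frac{213915531}{1812887854}$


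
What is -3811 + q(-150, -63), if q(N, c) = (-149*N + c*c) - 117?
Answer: 22391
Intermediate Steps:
q(N, c) = -117 + c² - 149*N (q(N, c) = (-149*N + c²) - 117 = (c² - 149*N) - 117 = -117 + c² - 149*N)
-3811 + q(-150, -63) = -3811 + (-117 + (-63)² - 149*(-150)) = -3811 + (-117 + 3969 + 22350) = -3811 + 26202 = 22391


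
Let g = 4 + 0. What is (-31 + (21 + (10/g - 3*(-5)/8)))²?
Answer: 2025/64 ≈ 31.641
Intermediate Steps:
g = 4
(-31 + (21 + (10/g - 3*(-5)/8)))² = (-31 + (21 + (10/4 - 3*(-5)/8)))² = (-31 + (21 + (10*(¼) + 15*(⅛))))² = (-31 + (21 + (5/2 + 15/8)))² = (-31 + (21 + 35/8))² = (-31 + 203/8)² = (-45/8)² = 2025/64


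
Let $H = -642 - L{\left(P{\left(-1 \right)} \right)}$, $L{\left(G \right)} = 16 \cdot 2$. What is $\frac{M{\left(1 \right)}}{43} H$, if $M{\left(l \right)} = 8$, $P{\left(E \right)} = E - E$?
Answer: $- \frac{5392}{43} \approx -125.4$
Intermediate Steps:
$P{\left(E \right)} = 0$
$L{\left(G \right)} = 32$
$H = -674$ ($H = -642 - 32 = -674$)
$\frac{M{\left(1 \right)}}{43} H = \frac{8}{43} \left(-674\right) = - \frac{5392}{43}$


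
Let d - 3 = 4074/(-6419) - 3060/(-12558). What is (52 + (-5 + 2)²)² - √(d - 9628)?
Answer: 3721 - I*√723601450442689/274183 ≈ 3721.0 - 98.109*I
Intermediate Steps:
d = 715341/274183 (d = 3 + (4074/(-6419) - 3060/(-12558)) = 3 + (4074*(-1/6419) - 3060*(-1/12558)) = 3 + (-582/917 + 510/2093) = 3 - 107208/274183 = 715341/274183 ≈ 2.6090)
(52 + (-5 + 2)²)² - √(d - 9628) = (52 + (-5 + 2)²)² - √(715341/274183 - 9628) = (52 + (-3)²)² - √(-2639118583/274183) = (52 + 9)² - I*√723601450442689/274183 = 61² - I*√723601450442689/274183 = 3721 - I*√723601450442689/274183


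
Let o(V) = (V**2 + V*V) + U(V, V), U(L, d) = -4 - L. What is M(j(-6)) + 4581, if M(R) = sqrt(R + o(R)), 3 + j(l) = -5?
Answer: 4581 + 2*sqrt(31) ≈ 4592.1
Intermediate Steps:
j(l) = -8 (j(l) = -3 - 5 = -8)
o(V) = -4 - V + 2*V**2 (o(V) = (V**2 + V*V) + (-4 - V) = (V**2 + V**2) + (-4 - V) = 2*V**2 + (-4 - V) = -4 - V + 2*V**2)
M(R) = sqrt(-4 + 2*R**2) (M(R) = sqrt(R + (-4 - R + 2*R**2)) = sqrt(-4 + 2*R**2))
M(j(-6)) + 4581 = sqrt(-4 + 2*(-8)**2) + 4581 = sqrt(-4 + 2*64) + 4581 = sqrt(-4 + 128) + 4581 = sqrt(124) + 4581 = 2*sqrt(31) + 4581 = 4581 + 2*sqrt(31)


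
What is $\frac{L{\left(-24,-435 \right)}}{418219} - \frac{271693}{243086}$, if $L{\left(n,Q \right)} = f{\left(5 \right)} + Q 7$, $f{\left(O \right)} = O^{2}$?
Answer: $- \frac{114361294487}{101663183834} \approx -1.1249$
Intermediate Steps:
$L{\left(n,Q \right)} = 25 + 7 Q$ ($L{\left(n,Q \right)} = 5^{2} + Q 7 = 25 + 7 Q$)
$\frac{L{\left(-24,-435 \right)}}{418219} - \frac{271693}{243086} = \frac{25 + 7 \left(-435\right)}{418219} - \frac{271693}{243086} = \left(25 - 3045\right) \frac{1}{418219} - \frac{271693}{243086} = \left(-3020\right) \frac{1}{418219} - \frac{271693}{243086} = - \frac{3020}{418219} - \frac{271693}{243086} = - \frac{114361294487}{101663183834}$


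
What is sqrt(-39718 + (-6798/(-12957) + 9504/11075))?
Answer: 4*I*sqrt(227177929742440838)/9566585 ≈ 199.29*I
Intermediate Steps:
sqrt(-39718 + (-6798/(-12957) + 9504/11075)) = sqrt(-39718 + (-6798*(-1/12957) + 9504*(1/11075))) = sqrt(-39718 + (2266/4319 + 9504/11075)) = sqrt(-39718 + 66143726/47832925) = sqrt(-1899761971424/47832925) = 4*I*sqrt(227177929742440838)/9566585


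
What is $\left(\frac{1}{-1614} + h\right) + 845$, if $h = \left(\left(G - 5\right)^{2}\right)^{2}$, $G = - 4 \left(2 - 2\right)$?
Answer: $\frac{2372579}{1614} \approx 1470.0$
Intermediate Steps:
$G = 0$ ($G = \left(-4\right) 0 = 0$)
$h = 625$ ($h = \left(\left(0 - 5\right)^{2}\right)^{2} = \left(\left(-5\right)^{2}\right)^{2} = 25^{2} = 625$)
$\left(\frac{1}{-1614} + h\right) + 845 = \left(\frac{1}{-1614} + 625\right) + 845 = \left(- \frac{1}{1614} + 625\right) + 845 = \frac{1008749}{1614} + 845 = \frac{2372579}{1614}$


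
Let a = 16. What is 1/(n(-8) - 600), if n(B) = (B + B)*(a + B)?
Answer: -1/728 ≈ -0.0013736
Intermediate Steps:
n(B) = 2*B*(16 + B) (n(B) = (B + B)*(16 + B) = (2*B)*(16 + B) = 2*B*(16 + B))
1/(n(-8) - 600) = 1/(2*(-8)*(16 - 8) - 600) = 1/(2*(-8)*8 - 600) = 1/(-128 - 600) = 1/(-728) = -1/728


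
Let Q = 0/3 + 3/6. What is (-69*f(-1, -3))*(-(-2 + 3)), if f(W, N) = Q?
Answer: 69/2 ≈ 34.500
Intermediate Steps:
Q = 1/2 (Q = 0*(1/3) + 3*(1/6) = 0 + 1/2 = 1/2 ≈ 0.50000)
f(W, N) = 1/2
(-69*f(-1, -3))*(-(-2 + 3)) = (-69*1/2)*(-(-2 + 3)) = -(-69)/2 = -69/2*(-1) = 69/2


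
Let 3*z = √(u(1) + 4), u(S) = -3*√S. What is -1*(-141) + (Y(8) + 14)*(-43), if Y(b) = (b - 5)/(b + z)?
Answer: -11912/25 ≈ -476.48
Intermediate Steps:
z = ⅓ (z = √(-3*√1 + 4)/3 = √(-3*1 + 4)/3 = √(-3 + 4)/3 = √1/3 = (⅓)*1 = ⅓ ≈ 0.33333)
Y(b) = (-5 + b)/(⅓ + b) (Y(b) = (b - 5)/(b + ⅓) = (-5 + b)/(⅓ + b))
-1*(-141) + (Y(8) + 14)*(-43) = -1*(-141) + (3*(-5 + 8)/(1 + 3*8) + 14)*(-43) = 141 + (3*3/(1 + 24) + 14)*(-43) = 141 + (3*3/25 + 14)*(-43) = 141 + (3*(1/25)*3 + 14)*(-43) = 141 + (9/25 + 14)*(-43) = 141 + (359/25)*(-43) = 141 - 15437/25 = -11912/25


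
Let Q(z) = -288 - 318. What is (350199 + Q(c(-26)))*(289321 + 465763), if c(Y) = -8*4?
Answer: 263972080812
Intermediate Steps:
c(Y) = -32
Q(z) = -606
(350199 + Q(c(-26)))*(289321 + 465763) = (350199 - 606)*(289321 + 465763) = 349593*755084 = 263972080812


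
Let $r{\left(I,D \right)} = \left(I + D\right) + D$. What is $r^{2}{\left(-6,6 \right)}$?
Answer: $36$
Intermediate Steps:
$r{\left(I,D \right)} = I + 2 D$ ($r{\left(I,D \right)} = \left(D + I\right) + D = I + 2 D$)
$r^{2}{\left(-6,6 \right)} = \left(-6 + 2 \cdot 6\right)^{2} = \left(-6 + 12\right)^{2} = 6^{2} = 36$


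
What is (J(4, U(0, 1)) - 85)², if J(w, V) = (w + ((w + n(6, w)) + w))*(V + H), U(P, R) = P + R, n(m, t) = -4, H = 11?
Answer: 121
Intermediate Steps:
J(w, V) = (-4 + 3*w)*(11 + V) (J(w, V) = (w + ((w - 4) + w))*(V + 11) = (w + ((-4 + w) + w))*(11 + V) = (w + (-4 + 2*w))*(11 + V) = (-4 + 3*w)*(11 + V))
(J(4, U(0, 1)) - 85)² = ((-44 - 4*(0 + 1) + 33*4 + 3*(0 + 1)*4) - 85)² = ((-44 - 4*1 + 132 + 3*1*4) - 85)² = ((-44 - 4 + 132 + 12) - 85)² = (96 - 85)² = 11² = 121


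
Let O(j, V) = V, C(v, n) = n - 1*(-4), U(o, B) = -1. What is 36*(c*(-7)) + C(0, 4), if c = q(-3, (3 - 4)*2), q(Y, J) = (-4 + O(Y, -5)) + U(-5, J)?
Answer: 2528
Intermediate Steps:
C(v, n) = 4 + n (C(v, n) = n + 4 = 4 + n)
q(Y, J) = -10 (q(Y, J) = (-4 - 5) - 1 = -9 - 1 = -10)
c = -10
36*(c*(-7)) + C(0, 4) = 36*(-10*(-7)) + (4 + 4) = 36*70 + 8 = 2520 + 8 = 2528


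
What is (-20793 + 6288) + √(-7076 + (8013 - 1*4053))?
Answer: -14505 + 2*I*√779 ≈ -14505.0 + 55.821*I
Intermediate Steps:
(-20793 + 6288) + √(-7076 + (8013 - 1*4053)) = -14505 + √(-7076 + (8013 - 4053)) = -14505 + √(-7076 + 3960) = -14505 + √(-3116) = -14505 + 2*I*√779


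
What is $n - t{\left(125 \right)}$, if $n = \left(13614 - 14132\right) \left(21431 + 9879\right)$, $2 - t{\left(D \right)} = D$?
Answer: $-16218457$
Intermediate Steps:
$t{\left(D \right)} = 2 - D$
$n = -16218580$ ($n = \left(-518\right) 31310 = -16218580$)
$n - t{\left(125 \right)} = -16218580 - \left(2 - 125\right) = -16218580 - -123 = -16218580 + 123 = -16218457$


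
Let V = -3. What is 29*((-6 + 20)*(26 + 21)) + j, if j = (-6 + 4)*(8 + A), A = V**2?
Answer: 19048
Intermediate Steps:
A = 9 (A = (-3)**2 = 9)
j = -34 (j = (-6 + 4)*(8 + 9) = -2*17 = -34)
29*((-6 + 20)*(26 + 21)) + j = 29*((-6 + 20)*(26 + 21)) - 34 = 29*(14*47) - 34 = 29*658 - 34 = 19082 - 34 = 19048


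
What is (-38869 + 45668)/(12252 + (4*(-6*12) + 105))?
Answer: 6799/12069 ≈ 0.56334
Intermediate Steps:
(-38869 + 45668)/(12252 + (4*(-6*12) + 105)) = 6799/(12252 + (4*(-72) + 105)) = 6799/(12252 + (-288 + 105)) = 6799/(12252 - 183) = 6799/12069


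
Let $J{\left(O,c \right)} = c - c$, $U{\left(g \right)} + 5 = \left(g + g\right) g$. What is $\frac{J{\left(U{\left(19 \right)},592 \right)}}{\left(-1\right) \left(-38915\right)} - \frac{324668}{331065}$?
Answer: $- \frac{324668}{331065} \approx -0.98068$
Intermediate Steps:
$U{\left(g \right)} = -5 + 2 g^{2}$ ($U{\left(g \right)} = -5 + \left(g + g\right) g = -5 + 2 g g = -5 + 2 g^{2}$)
$J{\left(O,c \right)} = 0$
$\frac{J{\left(U{\left(19 \right)},592 \right)}}{\left(-1\right) \left(-38915\right)} - \frac{324668}{331065} = \frac{0}{\left(-1\right) \left(-38915\right)} - \frac{324668}{331065} = \frac{0}{38915} - \frac{324668}{331065} = 0 \cdot \frac{1}{38915} - \frac{324668}{331065} = 0 - \frac{324668}{331065} = - \frac{324668}{331065}$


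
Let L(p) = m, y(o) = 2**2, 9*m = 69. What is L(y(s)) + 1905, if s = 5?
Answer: 5738/3 ≈ 1912.7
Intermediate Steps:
m = 23/3 (m = (1/9)*69 = 23/3 ≈ 7.6667)
y(o) = 4
L(p) = 23/3
L(y(s)) + 1905 = 23/3 + 1905 = 5738/3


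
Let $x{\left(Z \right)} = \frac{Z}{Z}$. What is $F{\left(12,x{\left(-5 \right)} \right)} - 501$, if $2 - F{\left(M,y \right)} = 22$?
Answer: $-521$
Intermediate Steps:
$x{\left(Z \right)} = 1$
$F{\left(M,y \right)} = -20$ ($F{\left(M,y \right)} = 2 - 22 = -20$)
$F{\left(12,x{\left(-5 \right)} \right)} - 501 = -20 - 501 = -521$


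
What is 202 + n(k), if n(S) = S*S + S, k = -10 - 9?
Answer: 544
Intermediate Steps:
k = -19
n(S) = S + S² (n(S) = S² + S = S + S²)
202 + n(k) = 202 - 19*(1 - 19) = 202 - 19*(-18) = 202 + 342 = 544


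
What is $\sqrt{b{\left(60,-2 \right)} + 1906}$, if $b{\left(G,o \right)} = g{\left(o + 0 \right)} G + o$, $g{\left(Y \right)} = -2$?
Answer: $2 \sqrt{446} \approx 42.237$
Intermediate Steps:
$b{\left(G,o \right)} = o - 2 G$ ($b{\left(G,o \right)} = - 2 G + o = o - 2 G$)
$\sqrt{b{\left(60,-2 \right)} + 1906} = \sqrt{\left(-2 - 120\right) + 1906} = \sqrt{-122 + 1906} = \sqrt{1784} = 2 \sqrt{446}$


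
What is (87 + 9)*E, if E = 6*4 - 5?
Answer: 1824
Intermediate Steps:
E = 19 (E = 24 - 5 = 19)
(87 + 9)*E = (87 + 9)*19 = 96*19 = 1824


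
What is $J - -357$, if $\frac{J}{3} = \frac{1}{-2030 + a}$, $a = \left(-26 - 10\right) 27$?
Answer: $\frac{1071711}{3002} \approx 357.0$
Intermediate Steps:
$a = -972$ ($a = \left(-36\right) 27 = -972$)
$J = - \frac{3}{3002}$ ($J = \frac{3}{-2030 - 972} = \frac{3}{-3002} = 3 \left(- \frac{1}{3002}\right) = - \frac{3}{3002} \approx -0.00099933$)
$J - -357 = - \frac{3}{3002} - -357 = - \frac{3}{3002} + 357 = \frac{1071711}{3002}$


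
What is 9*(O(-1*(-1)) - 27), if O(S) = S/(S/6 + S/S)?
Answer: -1647/7 ≈ -235.29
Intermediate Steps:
O(S) = S/(1 + S/6) (O(S) = S/(S*(⅙) + 1) = S/(S/6 + 1) = S/(1 + S/6))
9*(O(-1*(-1)) - 27) = 9*(6*(-1*(-1))/(6 - 1*(-1)) - 27) = 9*(6*1/(6 + 1) - 27) = 9*(6*1/7 - 27) = 9*(6*1*(⅐) - 27) = 9*(6/7 - 27) = 9*(-183/7) = -1647/7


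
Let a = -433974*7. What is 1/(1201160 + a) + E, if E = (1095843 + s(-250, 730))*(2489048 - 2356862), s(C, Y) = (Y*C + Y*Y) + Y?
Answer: 351296791366627523/1836658 ≈ 1.9127e+11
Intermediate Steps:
a = -3037818
s(C, Y) = Y + Y**2 + C*Y (s(C, Y) = (C*Y + Y**2) + Y = (Y**2 + C*Y) + Y = Y + Y**2 + C*Y)
E = 191269572978 (E = (1095843 + 730*(1 - 250 + 730))*(2489048 - 2356862) = (1095843 + 730*481)*132186 = (1095843 + 351130)*132186 = 1446973*132186 = 191269572978)
1/(1201160 + a) + E = 1/(1201160 - 3037818) + 191269572978 = 1/(-1836658) + 191269572978 = -1/1836658 + 191269572978 = 351296791366627523/1836658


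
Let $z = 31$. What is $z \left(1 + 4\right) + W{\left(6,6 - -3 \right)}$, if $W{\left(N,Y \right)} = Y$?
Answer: $164$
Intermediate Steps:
$z \left(1 + 4\right) + W{\left(6,6 - -3 \right)} = 31 \left(1 + 4\right) + \left(6 - -3\right) = 31 \cdot 5 + \left(6 + 3\right) = 155 + 9 = 164$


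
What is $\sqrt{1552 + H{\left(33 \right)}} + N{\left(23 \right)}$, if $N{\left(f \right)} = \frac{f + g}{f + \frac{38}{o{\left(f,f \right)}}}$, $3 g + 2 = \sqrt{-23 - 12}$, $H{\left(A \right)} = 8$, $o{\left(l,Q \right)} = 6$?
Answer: $\frac{67}{88} + 2 \sqrt{390} + \frac{i \sqrt{35}}{88} \approx 40.258 + 0.067228 i$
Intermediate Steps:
$g = - \frac{2}{3} + \frac{i \sqrt{35}}{3}$ ($g = - \frac{2}{3} + \frac{\sqrt{-23 - 12}}{3} = - \frac{2}{3} + \frac{\sqrt{-35}}{3} = - \frac{2}{3} + \frac{i \sqrt{35}}{3} \approx -0.66667 + 1.972 i$)
$N{\left(f \right)} = \frac{- \frac{2}{3} + f + \frac{i \sqrt{35}}{3}}{\frac{19}{3} + f}$ ($N{\left(f \right)} = \frac{f - \left(\frac{2}{3} - \frac{i \sqrt{35}}{3}\right)}{f + \frac{38}{6}} = \frac{- \frac{2}{3} + f + \frac{i \sqrt{35}}{3}}{f + 38 \cdot \frac{1}{6}} = \frac{- \frac{2}{3} + f + \frac{i \sqrt{35}}{3}}{f + \frac{19}{3}} = \frac{- \frac{2}{3} + f + \frac{i \sqrt{35}}{3}}{\frac{19}{3} + f}$)
$\sqrt{1552 + H{\left(33 \right)}} + N{\left(23 \right)} = \sqrt{1552 + 8} + \frac{-2 + 3 \cdot 23 + i \sqrt{35}}{19 + 3 \cdot 23} = \sqrt{1560} + \frac{-2 + 69 + i \sqrt{35}}{19 + 69} = 2 \sqrt{390} + \frac{67 + i \sqrt{35}}{88} = 2 \sqrt{390} + \left(\frac{67}{88} + \frac{i \sqrt{35}}{88}\right) = \frac{67}{88} + 2 \sqrt{390} + \frac{i \sqrt{35}}{88}$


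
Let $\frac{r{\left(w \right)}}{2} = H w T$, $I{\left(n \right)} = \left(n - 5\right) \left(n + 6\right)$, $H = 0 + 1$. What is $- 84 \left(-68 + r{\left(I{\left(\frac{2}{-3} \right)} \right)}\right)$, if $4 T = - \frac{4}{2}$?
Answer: $\frac{9520}{3} \approx 3173.3$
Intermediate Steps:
$H = 1$
$I{\left(n \right)} = \left(-5 + n\right) \left(6 + n\right)$
$T = - \frac{1}{2}$ ($T = \frac{\left(-4\right) \frac{1}{2}}{4} = \frac{1}{4} \left(-2\right) = - \frac{1}{2} \approx -0.5$)
$r{\left(w \right)} = - w$ ($r{\left(w \right)} = 2 \cdot 1 w \left(- \frac{1}{2}\right) = 2 w \left(- \frac{1}{2}\right) = 2 \left(- \frac{w}{2}\right) = - w$)
$- 84 \left(-68 + r{\left(I{\left(\frac{2}{-3} \right)} \right)}\right) = - 84 \left(-68 - \left(-30 + \frac{2}{-3} + \left(\frac{2}{-3}\right)^{2}\right)\right) = - 84 \left(-68 - \left(-30 + 2 \left(- \frac{1}{3}\right) + \left(2 \left(- \frac{1}{3}\right)\right)^{2}\right)\right) = - 84 \left(-68 - \left(-30 - \frac{2}{3} + \left(- \frac{2}{3}\right)^{2}\right)\right) = - 84 \left(-68 - \left(-30 - \frac{2}{3} + \frac{4}{9}\right)\right) = - 84 \left(-68 - - \frac{272}{9}\right) = - 84 \left(-68 + \frac{272}{9}\right) = \left(-84\right) \left(- \frac{340}{9}\right) = \frac{9520}{3}$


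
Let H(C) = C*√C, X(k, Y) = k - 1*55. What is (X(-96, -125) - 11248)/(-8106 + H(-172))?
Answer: 46200147/35397842 - 980314*I*√43/17698921 ≈ 1.3052 - 0.36321*I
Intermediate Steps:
X(k, Y) = -55 + k (X(k, Y) = k - 55 = -55 + k)
H(C) = C^(3/2)
(X(-96, -125) - 11248)/(-8106 + H(-172)) = ((-55 - 96) - 11248)/(-8106 + (-172)^(3/2)) = (-151 - 11248)/(-8106 - 344*I*√43) = -11399/(-8106 - 344*I*√43)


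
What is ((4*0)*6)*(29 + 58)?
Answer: 0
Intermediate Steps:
((4*0)*6)*(29 + 58) = (0*6)*87 = 0*87 = 0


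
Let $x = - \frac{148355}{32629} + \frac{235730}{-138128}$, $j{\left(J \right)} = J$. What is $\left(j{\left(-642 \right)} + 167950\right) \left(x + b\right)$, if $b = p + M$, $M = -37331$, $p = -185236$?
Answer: $- \frac{20979019278709070439}{563372314} \approx -3.7238 \cdot 10^{10}$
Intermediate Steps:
$x = - \frac{14091806805}{2253489256}$ ($x = \left(-148355\right) \frac{1}{32629} + 235730 \left(- \frac{1}{138128}\right) = - \frac{148355}{32629} - \frac{117865}{69064} = - \frac{14091806805}{2253489256} \approx -6.2533$)
$b = -222567$ ($b = -185236 - 37331 = -222567$)
$\left(j{\left(-642 \right)} + 167950\right) \left(x + b\right) = \left(-642 + 167950\right) \left(- \frac{14091806805}{2253489256} - 222567\right) = 167308 \left(- \frac{501566435046957}{2253489256}\right) = - \frac{20979019278709070439}{563372314}$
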